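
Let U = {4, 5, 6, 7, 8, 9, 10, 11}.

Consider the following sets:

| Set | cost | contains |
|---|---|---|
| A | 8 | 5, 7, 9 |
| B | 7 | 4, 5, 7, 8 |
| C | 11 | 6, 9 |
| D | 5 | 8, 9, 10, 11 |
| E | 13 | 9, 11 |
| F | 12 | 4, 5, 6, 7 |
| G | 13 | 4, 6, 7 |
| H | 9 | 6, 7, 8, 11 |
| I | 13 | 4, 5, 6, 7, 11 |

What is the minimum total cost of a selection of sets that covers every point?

17

D, F together cover every point (D ∪ F = {4, 5, 6, 7, 8, 9, 10, 11}); total cost 5 + 12 = 17.
The greedy pick D, B, H costs 21; no covering selection beats 17.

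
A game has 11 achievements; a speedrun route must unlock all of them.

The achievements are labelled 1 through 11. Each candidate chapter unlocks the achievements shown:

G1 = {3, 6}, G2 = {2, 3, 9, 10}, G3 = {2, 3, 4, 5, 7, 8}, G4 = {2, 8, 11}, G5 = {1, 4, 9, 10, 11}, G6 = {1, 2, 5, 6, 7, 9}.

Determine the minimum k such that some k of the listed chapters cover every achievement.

3

G3 and G5 and G6 together: G3 ∪ G5 ∪ G6 = {1, 2, 3, 4, 5, 6, 7, 8, 9, 10, 11} — every achievement is covered.
No 2 of the 6 chapters cover everything (all 15 combinations miss at least one achievement), so 3 is optimal.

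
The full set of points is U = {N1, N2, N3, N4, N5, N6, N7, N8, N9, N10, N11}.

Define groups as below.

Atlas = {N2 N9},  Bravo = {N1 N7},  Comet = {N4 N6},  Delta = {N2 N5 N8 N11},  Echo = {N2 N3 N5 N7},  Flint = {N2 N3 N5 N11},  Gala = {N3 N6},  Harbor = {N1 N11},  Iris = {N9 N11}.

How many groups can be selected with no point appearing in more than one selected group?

3

Bravo, Comet, Flint are pairwise disjoint (Bravo={N1,N7}; Comet={N4,N6}; Flint={N2,N3,N5,N11}).
Every remaining group overlaps one of these, and no 4 of the listed groups are pairwise disjoint, so 3 is the maximum.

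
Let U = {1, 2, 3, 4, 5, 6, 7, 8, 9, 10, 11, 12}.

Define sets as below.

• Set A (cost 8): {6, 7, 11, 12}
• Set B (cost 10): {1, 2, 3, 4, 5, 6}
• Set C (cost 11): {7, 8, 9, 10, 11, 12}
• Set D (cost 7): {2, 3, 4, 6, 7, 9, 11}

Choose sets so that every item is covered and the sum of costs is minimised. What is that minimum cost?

B, C together cover every item (B ∪ C = {1, 2, 3, 4, 5, 6, 7, 8, 9, 10, 11, 12}); total cost 10 + 11 = 21.
The greedy pick D, C, B costs 28; no covering selection beats 21.

21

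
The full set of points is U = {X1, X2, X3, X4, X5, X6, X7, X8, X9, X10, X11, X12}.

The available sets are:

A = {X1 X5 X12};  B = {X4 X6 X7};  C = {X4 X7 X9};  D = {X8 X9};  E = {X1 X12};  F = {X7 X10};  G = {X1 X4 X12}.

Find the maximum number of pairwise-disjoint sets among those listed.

3

D, F, G are pairwise disjoint (D={X8,X9}; F={X7,X10}; G={X1,X4,X12}).
Every remaining set overlaps one of these, and no 4 of the listed sets are pairwise disjoint, so 3 is the maximum.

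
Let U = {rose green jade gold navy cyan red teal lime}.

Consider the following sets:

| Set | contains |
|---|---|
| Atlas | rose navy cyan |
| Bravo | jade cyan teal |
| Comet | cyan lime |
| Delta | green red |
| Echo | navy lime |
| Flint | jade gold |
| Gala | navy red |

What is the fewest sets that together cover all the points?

Atlas and Bravo and Comet and Delta and Flint together: Atlas ∪ Bravo ∪ Comet ∪ Delta ∪ Flint = {rose, green, jade, gold, navy, cyan, red, teal, lime} — every point is covered.
No 4 of the 7 sets cover everything (all 35 combinations miss at least one point), so 5 is optimal.

5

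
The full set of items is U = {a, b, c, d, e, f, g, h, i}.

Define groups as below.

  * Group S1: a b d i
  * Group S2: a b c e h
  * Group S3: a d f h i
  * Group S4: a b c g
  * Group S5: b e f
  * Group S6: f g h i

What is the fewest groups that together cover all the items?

Take {S2, S3, S4}. Their union is {a, b, c, d, e, f, g, h, i}, which is all 9 items.
No 2 of the 6 groups cover everything (all 15 combinations miss at least one item), so 3 is optimal.

3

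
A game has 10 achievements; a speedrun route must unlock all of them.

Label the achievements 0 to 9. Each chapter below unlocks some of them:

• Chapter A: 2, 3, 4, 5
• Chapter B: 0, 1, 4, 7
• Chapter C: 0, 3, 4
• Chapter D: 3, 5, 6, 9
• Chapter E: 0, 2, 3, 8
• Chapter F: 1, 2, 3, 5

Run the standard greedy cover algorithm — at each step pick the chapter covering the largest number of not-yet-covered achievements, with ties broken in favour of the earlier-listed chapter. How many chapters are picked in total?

4

Greedy: pick A (covers 4 new) → pick B (covers 3 new) → pick D (covers 2 new) → pick E (covers 1 new). Total picks: 4.
(The true minimum cover uses only 3 chapters, so greedy is not optimal here.)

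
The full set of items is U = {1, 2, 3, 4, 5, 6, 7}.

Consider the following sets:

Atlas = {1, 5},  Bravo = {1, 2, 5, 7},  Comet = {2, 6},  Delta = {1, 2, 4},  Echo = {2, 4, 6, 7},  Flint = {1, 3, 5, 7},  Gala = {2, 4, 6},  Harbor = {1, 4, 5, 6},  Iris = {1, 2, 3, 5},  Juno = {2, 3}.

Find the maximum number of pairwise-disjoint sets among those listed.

2

Harbor, Juno are pairwise disjoint (Harbor={1,4,5,6}; Juno={2,3}).
Every remaining set overlaps one of these, and no 3 of the listed sets are pairwise disjoint, so 2 is the maximum.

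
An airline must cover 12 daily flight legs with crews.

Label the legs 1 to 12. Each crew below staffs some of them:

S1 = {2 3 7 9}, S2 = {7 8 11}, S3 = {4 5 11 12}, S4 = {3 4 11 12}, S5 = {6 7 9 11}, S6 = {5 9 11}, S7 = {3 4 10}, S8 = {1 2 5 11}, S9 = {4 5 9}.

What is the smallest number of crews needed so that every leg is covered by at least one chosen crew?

5

S2 and S4 and S5 and S7 and S8 together: S2 ∪ S4 ∪ S5 ∪ S7 ∪ S8 = {1, 2, 3, 4, 5, 6, 7, 8, 9, 10, 11, 12} — every leg is covered.
No 4 of the 9 crews cover everything (all 126 combinations miss at least one leg), so 5 is optimal.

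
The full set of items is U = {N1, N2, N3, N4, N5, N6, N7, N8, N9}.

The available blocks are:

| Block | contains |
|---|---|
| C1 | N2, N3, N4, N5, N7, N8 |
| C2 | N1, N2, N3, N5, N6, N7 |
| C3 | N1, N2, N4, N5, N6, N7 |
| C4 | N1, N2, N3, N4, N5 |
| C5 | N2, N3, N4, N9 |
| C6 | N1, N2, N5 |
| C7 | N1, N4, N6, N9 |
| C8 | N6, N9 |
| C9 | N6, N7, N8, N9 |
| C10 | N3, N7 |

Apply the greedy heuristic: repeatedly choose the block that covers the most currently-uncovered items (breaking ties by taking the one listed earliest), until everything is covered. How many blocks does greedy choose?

2

Greedy: pick C1 (covers 6 new) → pick C7 (covers 3 new). Total picks: 2.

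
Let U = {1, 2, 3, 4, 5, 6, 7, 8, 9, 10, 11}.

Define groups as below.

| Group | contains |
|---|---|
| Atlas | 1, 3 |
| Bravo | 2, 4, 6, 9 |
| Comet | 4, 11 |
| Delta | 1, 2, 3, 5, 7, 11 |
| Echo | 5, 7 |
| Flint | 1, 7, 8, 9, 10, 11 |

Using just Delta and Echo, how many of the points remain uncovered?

5

Union of Delta, Echo = {1, 2, 3, 5, 7, 11}.
Not covered: 4, 6, 8, 9, 10 — 5 points.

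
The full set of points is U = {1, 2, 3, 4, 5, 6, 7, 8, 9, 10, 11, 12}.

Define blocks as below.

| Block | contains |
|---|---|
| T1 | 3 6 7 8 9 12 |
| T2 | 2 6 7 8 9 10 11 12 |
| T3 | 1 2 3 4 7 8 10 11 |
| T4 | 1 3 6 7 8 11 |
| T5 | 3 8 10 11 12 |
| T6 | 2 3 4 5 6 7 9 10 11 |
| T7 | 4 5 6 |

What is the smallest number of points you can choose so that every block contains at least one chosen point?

H = {6, 8} meets every block (each contains at least one member of H), and |H| = 2.
The blocks T5, T7 are pairwise disjoint, so any hitting set needs a separate point for each — at least 2. Hence 2 is optimal.

2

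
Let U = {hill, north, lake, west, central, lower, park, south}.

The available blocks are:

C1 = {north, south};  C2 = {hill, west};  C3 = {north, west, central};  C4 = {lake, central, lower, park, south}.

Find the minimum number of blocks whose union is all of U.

3

Take {C2, C3, C4}. Their union is {hill, north, lake, west, central, lower, park, south}, which is all 8 points.
Only C2 contains hill, so C2 is forced; the remaining 6 points need at least 2 more blocks (each remaining block adds at most 5) — so at least 3 blocks are needed, and 3 is optimal.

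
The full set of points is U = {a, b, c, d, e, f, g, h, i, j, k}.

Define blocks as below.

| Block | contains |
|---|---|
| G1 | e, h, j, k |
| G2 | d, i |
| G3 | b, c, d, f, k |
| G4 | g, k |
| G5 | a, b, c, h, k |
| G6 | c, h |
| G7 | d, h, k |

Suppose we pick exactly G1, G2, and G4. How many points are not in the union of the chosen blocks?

4

Union of G1, G2, G4 = {d, e, g, h, i, j, k}.
Not covered: a, b, c, f — 4 points.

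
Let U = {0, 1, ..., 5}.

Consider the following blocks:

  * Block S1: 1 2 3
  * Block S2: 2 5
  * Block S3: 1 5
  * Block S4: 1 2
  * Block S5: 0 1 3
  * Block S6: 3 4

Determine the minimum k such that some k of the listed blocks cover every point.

3

Take {S2, S5, S6}. Their union is {0, 1, 2, 3, 4, 5}, which is all 6 points.
Only S5 contains 0, so S5 is forced; the remaining 3 points need at least 2 more blocks (each remaining block adds at most 2) — so at least 3 blocks are needed, and 3 is optimal.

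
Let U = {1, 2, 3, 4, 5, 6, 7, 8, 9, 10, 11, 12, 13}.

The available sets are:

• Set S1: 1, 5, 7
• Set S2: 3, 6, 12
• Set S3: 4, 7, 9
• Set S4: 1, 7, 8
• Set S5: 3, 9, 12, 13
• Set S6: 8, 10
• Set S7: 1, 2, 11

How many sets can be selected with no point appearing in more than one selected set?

4

S2, S3, S6, S7 are pairwise disjoint (S2={3,6,12}; S3={4,7,9}; S6={8,10}; S7={1,2,11}).
Every remaining set overlaps one of these, and no 5 of the listed sets are pairwise disjoint, so 4 is the maximum.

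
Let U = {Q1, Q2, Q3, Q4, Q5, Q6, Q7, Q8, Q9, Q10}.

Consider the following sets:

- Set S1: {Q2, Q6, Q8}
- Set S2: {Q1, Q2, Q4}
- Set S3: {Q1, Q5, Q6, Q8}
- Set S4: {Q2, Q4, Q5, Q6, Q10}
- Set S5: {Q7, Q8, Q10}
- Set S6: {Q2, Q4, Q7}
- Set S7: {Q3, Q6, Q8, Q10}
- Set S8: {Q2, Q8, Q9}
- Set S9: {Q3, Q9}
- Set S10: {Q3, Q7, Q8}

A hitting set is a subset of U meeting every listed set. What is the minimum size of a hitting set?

3

Take H = {Q2, Q3, Q8}. Each listed set contains at least one of these, so H is a hitting set of size 3.
The sets S2, S5, S9 are pairwise disjoint, so any hitting set needs a separate point for each — at least 3. Hence 3 is optimal.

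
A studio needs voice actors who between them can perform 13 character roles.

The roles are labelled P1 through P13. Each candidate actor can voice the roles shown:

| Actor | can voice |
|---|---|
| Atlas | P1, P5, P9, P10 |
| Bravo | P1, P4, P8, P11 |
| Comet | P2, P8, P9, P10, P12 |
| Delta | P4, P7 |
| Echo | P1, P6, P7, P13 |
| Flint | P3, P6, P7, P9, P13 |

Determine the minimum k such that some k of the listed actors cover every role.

4

Atlas and Bravo and Comet and Flint together: Atlas ∪ Bravo ∪ Comet ∪ Flint = {P1, P2, P3, P4, P5, P6, P7, P8, P9, P10, P11, P12, P13} — every role is covered.
Only Atlas contains P5, so Atlas is forced; the remaining 9 roles need at least 3 more actors (each remaining actor adds at most 4) — so at least 4 actors are needed, and 4 is optimal.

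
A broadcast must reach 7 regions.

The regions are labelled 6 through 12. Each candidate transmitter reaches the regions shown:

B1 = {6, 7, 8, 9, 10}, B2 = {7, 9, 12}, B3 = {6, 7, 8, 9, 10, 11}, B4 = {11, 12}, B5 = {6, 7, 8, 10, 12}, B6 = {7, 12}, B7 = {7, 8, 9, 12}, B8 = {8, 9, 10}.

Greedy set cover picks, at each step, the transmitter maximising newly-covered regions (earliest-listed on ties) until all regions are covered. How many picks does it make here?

2

Greedy: pick B3 (covers 6 new) → pick B2 (covers 1 new). Total picks: 2.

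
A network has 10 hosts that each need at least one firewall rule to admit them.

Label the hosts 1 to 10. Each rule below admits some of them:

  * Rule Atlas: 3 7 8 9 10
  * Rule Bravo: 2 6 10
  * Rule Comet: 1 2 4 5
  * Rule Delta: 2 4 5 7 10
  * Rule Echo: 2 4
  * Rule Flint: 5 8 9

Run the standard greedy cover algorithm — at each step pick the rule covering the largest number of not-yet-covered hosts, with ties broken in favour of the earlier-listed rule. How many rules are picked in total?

3

Greedy: pick Atlas (covers 5 new) → pick Comet (covers 4 new) → pick Bravo (covers 1 new). Total picks: 3.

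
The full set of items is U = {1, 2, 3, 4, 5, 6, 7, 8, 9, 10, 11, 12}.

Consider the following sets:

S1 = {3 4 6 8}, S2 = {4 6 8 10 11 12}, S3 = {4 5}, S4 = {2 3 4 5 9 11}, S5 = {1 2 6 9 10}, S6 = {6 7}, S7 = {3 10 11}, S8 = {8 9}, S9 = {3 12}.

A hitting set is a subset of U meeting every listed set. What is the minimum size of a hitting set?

4

The 4 items {3, 5, 6, 9} hit every set.
The sets S3, S6, S8, S9 are pairwise disjoint, so any hitting set needs a separate item for each — at least 4. Hence 4 is optimal.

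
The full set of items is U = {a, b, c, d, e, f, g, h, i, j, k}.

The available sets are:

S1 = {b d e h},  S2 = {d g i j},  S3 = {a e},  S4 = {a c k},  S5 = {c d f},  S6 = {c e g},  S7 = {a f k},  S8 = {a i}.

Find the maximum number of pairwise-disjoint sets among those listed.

S5, S8 are pairwise disjoint (S5={c,d,f}; S8={a,i}).
Every remaining set overlaps one of these, and no 3 of the listed sets are pairwise disjoint, so 2 is the maximum.

2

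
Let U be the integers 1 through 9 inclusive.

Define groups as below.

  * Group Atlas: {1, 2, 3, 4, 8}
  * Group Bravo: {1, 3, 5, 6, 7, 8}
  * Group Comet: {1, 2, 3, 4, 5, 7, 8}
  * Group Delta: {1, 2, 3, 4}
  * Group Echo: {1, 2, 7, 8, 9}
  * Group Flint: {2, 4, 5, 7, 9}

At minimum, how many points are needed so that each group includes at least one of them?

H = {2, 6} meets every group (each contains at least one member of H), and |H| = 2.
No single point lies in every group, so at least 2 are needed and 2 is optimal.

2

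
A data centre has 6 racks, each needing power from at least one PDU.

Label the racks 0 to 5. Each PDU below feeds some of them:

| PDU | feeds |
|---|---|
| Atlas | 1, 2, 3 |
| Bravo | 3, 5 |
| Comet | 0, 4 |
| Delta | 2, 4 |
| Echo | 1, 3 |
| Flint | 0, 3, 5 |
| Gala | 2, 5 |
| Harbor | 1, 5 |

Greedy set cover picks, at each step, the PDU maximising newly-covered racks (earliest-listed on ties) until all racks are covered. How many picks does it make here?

Greedy: pick Atlas (covers 3 new) → pick Comet (covers 2 new) → pick Bravo (covers 1 new). Total picks: 3.

3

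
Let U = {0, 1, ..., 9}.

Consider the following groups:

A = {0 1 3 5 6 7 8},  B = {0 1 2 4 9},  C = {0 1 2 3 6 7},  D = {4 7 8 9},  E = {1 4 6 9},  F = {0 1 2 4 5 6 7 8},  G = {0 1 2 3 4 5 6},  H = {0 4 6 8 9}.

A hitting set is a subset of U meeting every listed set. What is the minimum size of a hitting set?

T = {1, 9} meets every group (each contains at least one member of T), and |T| = 2.
No single item lies in every group, so at least 2 are needed and 2 is optimal.

2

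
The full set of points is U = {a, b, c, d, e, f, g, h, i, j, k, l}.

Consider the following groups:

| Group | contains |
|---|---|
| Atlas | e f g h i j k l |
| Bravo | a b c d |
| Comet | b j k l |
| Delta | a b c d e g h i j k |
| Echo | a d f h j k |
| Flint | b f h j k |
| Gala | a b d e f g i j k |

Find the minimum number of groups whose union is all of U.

Atlas and Bravo together: Atlas ∪ Bravo = {a, b, c, d, e, f, g, h, i, j, k, l} — every point is covered.
No single group has all 12 points (the largest, Delta, has 10), so 2 is optimal.

2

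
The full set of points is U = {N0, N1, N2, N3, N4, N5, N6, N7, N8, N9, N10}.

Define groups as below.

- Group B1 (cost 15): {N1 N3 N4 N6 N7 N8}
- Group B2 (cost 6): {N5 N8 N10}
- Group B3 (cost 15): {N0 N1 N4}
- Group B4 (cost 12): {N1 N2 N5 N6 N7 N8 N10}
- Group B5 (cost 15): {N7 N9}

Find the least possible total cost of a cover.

57

B1, B3, B4, B5 together cover every point (B1 ∪ B3 ∪ B4 ∪ B5 = {N0, N1, N2, N3, N4, N5, N6, N7, N8, N9, N10}); total cost 15 + 15 + 12 + 15 = 57.
No covering selection has total cost below 57.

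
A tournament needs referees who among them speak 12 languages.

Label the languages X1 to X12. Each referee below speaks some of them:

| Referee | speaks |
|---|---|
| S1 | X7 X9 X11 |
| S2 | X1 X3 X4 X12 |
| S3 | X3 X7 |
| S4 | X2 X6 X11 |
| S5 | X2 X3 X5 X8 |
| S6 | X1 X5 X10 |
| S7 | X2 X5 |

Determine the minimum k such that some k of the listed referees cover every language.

5

Take {S1, S2, S4, S5, S6}. Their union is {X1, X2, X3, X4, X5, X6, X7, X8, X9, X10, X11, X12}, which is all 12 languages.
No 4 of the 7 referees cover everything (all 35 combinations miss at least one language), so 5 is optimal.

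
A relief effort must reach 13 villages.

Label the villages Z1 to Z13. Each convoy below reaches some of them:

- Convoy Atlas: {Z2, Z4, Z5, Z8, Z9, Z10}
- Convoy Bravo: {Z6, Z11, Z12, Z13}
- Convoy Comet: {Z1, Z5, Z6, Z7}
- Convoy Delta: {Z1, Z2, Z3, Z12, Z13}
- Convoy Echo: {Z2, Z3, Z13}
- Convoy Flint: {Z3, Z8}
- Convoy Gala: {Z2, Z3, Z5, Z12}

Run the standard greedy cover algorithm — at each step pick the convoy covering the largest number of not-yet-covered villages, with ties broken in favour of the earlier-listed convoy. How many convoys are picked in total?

4

Greedy: pick Atlas (covers 6 new) → pick Bravo (covers 4 new) → pick Comet (covers 2 new) → pick Delta (covers 1 new). Total picks: 4.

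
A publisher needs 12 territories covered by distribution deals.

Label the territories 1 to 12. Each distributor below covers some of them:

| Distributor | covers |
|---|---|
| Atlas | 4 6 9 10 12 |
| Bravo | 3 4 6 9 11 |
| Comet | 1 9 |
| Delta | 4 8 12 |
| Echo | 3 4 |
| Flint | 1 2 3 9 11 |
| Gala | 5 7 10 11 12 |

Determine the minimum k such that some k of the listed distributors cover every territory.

4

Take {Atlas, Delta, Flint, Gala}. Their union is {1, 2, 3, 4, 5, 6, 7, 8, 9, 10, 11, 12}, which is all 12 territories.
No 3 of the 7 distributors cover everything (all 35 combinations miss at least one territory), so 4 is optimal.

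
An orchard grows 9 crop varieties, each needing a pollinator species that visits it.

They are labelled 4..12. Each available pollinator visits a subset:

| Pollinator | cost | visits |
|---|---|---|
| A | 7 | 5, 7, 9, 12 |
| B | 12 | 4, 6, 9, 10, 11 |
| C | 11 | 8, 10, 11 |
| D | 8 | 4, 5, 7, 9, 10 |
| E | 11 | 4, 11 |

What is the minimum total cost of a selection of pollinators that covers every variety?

30

A, B, C together cover every variety (A ∪ B ∪ C = {4, 5, 6, 7, 8, 9, 10, 11, 12}); total cost 7 + 12 + 11 = 30.
The greedy pick D, C, A, B costs 38; no covering selection beats 30.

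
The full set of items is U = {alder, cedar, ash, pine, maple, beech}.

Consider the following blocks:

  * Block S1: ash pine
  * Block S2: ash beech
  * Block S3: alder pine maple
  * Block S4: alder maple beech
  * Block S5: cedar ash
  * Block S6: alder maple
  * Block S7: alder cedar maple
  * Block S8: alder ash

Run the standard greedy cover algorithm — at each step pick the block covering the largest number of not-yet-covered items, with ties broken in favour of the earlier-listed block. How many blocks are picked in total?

Greedy: pick S3 (covers 3 new) → pick S2 (covers 2 new) → pick S5 (covers 1 new). Total picks: 3.

3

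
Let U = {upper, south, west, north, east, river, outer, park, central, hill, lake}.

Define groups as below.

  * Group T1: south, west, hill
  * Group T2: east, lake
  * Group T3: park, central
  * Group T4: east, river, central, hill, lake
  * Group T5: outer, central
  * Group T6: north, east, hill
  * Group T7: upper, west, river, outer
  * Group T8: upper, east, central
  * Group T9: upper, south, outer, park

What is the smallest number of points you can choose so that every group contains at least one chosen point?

The 4 points {upper, east, central, hill} hit every group.
No choice of 3 points meets every group, so 4 is the minimum.

4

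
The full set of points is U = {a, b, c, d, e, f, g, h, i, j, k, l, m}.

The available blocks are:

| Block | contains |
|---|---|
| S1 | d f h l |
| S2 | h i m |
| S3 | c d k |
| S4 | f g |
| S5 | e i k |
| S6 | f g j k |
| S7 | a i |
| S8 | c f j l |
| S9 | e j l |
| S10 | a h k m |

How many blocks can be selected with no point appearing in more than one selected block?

4

S3, S4, S7, S9 are pairwise disjoint (S3={c,d,k}; S4={f,g}; S7={a,i}; S9={e,j,l}).
Every remaining block overlaps one of these, and no 5 of the listed blocks are pairwise disjoint, so 4 is the maximum.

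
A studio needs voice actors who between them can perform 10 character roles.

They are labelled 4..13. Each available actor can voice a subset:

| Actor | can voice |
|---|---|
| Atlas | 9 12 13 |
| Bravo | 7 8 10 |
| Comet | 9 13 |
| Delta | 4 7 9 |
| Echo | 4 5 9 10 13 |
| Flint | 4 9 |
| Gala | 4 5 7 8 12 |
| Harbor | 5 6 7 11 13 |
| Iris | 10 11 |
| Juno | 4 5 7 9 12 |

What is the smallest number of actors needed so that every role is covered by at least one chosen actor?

Echo and Gala and Harbor together: Echo ∪ Gala ∪ Harbor = {4, 5, 6, 7, 8, 9, 10, 11, 12, 13} — every role is covered.
Only Harbor contains 6, so Harbor is forced; the remaining 5 roles need at least 2 more actors (each remaining actor adds at most 3) — so at least 3 actors are needed, and 3 is optimal.

3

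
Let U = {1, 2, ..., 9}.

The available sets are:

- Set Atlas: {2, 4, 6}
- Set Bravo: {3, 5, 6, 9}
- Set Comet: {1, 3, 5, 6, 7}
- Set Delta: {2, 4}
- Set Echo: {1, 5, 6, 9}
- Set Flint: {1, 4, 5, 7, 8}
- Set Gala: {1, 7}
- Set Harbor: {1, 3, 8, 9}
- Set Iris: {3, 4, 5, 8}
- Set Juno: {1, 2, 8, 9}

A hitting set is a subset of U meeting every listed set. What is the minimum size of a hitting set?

H = {1, 3, 4} meets every set (each contains at least one member of H), and |H| = 3.
The sets Bravo, Delta, Gala are pairwise disjoint, so any hitting set needs a separate element for each — at least 3. Hence 3 is optimal.

3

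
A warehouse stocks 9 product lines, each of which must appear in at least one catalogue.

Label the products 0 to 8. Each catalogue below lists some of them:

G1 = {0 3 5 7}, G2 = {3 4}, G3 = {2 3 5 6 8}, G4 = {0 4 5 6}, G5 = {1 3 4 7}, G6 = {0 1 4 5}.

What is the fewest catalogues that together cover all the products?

3

Take {G1, G3, G5}. Their union is {0, 1, 2, 3, 4, 5, 6, 7, 8}, which is all 9 products.
Only G3 contains 2, so G3 is forced; the remaining 4 products need at least 2 more catalogues (each remaining catalogue adds at most 3) — so at least 3 catalogues are needed, and 3 is optimal.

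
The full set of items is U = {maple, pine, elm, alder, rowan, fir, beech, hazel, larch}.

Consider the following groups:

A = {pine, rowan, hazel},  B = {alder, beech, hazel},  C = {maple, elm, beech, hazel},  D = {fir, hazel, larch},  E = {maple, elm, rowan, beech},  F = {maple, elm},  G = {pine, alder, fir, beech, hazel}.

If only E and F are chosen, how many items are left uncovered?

5

Union of E, F = {maple, elm, rowan, beech}.
Not covered: pine, alder, fir, hazel, larch — 5 items.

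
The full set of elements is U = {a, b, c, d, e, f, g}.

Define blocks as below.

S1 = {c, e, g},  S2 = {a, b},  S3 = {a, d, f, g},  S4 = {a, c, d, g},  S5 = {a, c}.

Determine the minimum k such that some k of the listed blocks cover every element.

S1 and S2 and S3 together: S1 ∪ S2 ∪ S3 = {a, b, c, d, e, f, g} — every element is covered.
Only S2 contains b, so S2 is forced; the remaining 5 elements need at least 2 more blocks (each remaining block adds at most 3) — so at least 3 blocks are needed, and 3 is optimal.

3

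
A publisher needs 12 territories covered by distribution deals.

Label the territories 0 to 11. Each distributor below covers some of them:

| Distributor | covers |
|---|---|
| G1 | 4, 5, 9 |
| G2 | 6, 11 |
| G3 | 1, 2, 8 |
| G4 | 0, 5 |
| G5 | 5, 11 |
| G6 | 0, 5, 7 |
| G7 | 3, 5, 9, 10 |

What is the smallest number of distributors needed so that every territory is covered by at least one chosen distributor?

5

G1 and G2 and G3 and G6 and G7 together: G1 ∪ G2 ∪ G3 ∪ G6 ∪ G7 = {0, 1, 2, 3, 4, 5, 6, 7, 8, 9, 10, 11} — every territory is covered.
No 4 of the 7 distributors cover everything (all 35 combinations miss at least one territory), so 5 is optimal.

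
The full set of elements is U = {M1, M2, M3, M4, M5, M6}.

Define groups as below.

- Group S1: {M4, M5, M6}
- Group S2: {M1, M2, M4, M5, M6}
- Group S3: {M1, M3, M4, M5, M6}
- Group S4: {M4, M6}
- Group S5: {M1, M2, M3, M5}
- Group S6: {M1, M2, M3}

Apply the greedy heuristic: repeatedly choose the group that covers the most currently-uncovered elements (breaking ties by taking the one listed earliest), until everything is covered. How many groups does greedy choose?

2

Greedy: pick S2 (covers 5 new) → pick S3 (covers 1 new). Total picks: 2.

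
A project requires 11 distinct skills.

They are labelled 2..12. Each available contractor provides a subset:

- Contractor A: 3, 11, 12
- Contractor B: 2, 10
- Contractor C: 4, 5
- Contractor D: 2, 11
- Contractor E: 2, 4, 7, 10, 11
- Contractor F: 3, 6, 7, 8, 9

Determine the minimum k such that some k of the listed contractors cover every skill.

Take {A, B, C, F}. Their union is {2, 3, 4, 5, 6, 7, 8, 9, 10, 11, 12}, which is all 11 skills.
No 3 of the 6 contractors cover everything (all 20 combinations miss at least one skill), so 4 is optimal.

4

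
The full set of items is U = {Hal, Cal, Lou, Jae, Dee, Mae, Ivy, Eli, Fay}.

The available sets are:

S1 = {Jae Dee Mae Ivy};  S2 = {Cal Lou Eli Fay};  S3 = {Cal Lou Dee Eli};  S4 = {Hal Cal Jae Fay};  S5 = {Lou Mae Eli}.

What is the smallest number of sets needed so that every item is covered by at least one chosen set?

3

Take {S1, S3, S4}. Their union is {Hal, Cal, Lou, Jae, Dee, Mae, Ivy, Eli, Fay}, which is all 9 items.
Each set has at most 4 items, and 2·4 = 8 < 9 — so at least 3 sets are needed, and 3 is optimal.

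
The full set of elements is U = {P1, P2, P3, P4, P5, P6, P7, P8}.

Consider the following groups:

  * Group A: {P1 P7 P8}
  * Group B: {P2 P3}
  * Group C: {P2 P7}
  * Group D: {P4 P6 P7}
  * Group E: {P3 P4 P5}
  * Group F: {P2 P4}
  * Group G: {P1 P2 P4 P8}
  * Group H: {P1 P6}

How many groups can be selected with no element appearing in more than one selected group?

C, E, H are pairwise disjoint (C={P2,P7}; E={P3,P4,P5}; H={P1,P6}).
Every remaining group overlaps one of these, and no 4 of the listed groups are pairwise disjoint, so 3 is the maximum.

3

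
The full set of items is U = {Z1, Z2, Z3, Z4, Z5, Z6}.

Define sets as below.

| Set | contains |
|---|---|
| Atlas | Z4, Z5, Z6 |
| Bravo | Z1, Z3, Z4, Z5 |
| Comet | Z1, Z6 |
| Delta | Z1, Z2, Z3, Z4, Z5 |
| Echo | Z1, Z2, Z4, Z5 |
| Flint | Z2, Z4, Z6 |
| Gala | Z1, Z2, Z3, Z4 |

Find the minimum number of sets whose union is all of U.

Atlas and Gala cover everything between them: the union {Z1, Z2, Z3, Z4, Z5, Z6} is all of U.
No single set has all 6 items (the largest, Delta, has 5), so 2 is optimal.

2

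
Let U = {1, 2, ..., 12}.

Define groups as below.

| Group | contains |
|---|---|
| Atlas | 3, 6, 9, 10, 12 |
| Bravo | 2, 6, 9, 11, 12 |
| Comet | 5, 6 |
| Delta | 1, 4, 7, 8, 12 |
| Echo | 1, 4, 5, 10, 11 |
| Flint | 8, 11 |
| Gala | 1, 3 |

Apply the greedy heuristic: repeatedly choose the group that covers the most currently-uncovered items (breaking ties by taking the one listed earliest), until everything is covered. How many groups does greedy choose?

4

Greedy: pick Atlas (covers 5 new) → pick Delta (covers 4 new) → pick Bravo (covers 2 new) → pick Comet (covers 1 new). Total picks: 4.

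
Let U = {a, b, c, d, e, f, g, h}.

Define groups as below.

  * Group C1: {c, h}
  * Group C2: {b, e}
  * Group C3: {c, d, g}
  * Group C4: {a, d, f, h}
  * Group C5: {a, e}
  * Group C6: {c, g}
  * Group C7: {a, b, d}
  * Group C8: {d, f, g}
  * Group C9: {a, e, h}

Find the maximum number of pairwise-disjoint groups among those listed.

C2, C4, C6 are pairwise disjoint (C2={b,e}; C4={a,d,f,h}; C6={c,g}).
Every remaining group overlaps one of these, and no 4 of the listed groups are pairwise disjoint, so 3 is the maximum.

3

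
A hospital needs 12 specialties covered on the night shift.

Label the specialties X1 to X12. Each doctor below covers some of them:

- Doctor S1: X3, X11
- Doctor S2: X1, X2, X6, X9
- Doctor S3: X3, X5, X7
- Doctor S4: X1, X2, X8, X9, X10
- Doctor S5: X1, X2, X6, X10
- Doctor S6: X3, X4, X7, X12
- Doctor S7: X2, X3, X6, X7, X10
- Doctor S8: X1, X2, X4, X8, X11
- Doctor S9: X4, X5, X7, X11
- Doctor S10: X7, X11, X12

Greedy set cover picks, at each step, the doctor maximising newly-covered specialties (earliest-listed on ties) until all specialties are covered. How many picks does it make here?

Greedy: pick S4 (covers 5 new) → pick S6 (covers 4 new) → pick S9 (covers 2 new) → pick S2 (covers 1 new). Total picks: 4.

4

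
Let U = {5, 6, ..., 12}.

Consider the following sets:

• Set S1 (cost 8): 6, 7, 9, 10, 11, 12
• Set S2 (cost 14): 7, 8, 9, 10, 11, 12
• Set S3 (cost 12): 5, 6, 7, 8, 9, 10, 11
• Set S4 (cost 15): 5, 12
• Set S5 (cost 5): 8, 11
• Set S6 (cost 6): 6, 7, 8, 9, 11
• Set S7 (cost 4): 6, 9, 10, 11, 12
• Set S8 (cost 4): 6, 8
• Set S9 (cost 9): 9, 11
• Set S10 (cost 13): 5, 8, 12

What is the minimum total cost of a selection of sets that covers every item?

S3, S7 together cover every item (S3 ∪ S7 = {5, 6, 7, 8, 9, 10, 11, 12}); total cost 12 + 4 = 16.
The greedy pick S7, S6, S3 costs 22; no covering selection beats 16.

16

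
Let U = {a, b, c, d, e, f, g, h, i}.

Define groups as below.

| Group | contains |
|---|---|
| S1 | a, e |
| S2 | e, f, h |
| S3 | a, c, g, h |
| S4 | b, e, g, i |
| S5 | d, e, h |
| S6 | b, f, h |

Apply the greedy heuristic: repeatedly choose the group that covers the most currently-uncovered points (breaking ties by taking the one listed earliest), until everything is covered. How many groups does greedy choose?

Greedy: pick S3 (covers 4 new) → pick S4 (covers 3 new) → pick S2 (covers 1 new) → pick S5 (covers 1 new). Total picks: 4.

4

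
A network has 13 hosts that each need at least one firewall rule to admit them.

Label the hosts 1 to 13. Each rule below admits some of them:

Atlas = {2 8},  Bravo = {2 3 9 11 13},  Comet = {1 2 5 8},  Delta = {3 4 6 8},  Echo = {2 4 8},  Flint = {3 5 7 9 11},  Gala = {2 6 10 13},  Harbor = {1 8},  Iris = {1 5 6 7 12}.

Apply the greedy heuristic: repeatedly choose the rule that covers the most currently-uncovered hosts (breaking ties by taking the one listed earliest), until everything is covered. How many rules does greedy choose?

Greedy: pick Bravo (covers 5 new) → pick Iris (covers 5 new) → pick Delta (covers 2 new) → pick Gala (covers 1 new). Total picks: 4.

4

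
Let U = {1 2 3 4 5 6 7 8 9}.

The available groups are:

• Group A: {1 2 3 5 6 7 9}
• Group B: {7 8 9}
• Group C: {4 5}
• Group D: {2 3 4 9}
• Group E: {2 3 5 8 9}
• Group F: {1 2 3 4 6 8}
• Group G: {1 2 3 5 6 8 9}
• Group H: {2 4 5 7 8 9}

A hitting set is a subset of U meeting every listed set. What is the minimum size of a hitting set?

2

Take T = {4, 9}. Each listed group contains at least one of these, so T is a hitting set of size 2.
The groups B, C are pairwise disjoint, so any hitting set needs a separate item for each — at least 2. Hence 2 is optimal.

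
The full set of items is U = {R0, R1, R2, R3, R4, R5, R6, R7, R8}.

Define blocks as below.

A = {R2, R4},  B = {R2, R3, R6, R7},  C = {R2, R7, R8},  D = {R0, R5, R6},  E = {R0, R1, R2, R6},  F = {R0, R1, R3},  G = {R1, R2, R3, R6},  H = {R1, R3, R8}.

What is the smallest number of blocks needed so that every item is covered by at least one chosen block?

A and C and D and G together: A ∪ C ∪ D ∪ G = {R0, R1, R2, R3, R4, R5, R6, R7, R8} — every item is covered.
Only A contains R4, so A is forced; the remaining 7 items need at least 3 more blocks (each remaining block adds at most 3) — so at least 4 blocks are needed, and 4 is optimal.

4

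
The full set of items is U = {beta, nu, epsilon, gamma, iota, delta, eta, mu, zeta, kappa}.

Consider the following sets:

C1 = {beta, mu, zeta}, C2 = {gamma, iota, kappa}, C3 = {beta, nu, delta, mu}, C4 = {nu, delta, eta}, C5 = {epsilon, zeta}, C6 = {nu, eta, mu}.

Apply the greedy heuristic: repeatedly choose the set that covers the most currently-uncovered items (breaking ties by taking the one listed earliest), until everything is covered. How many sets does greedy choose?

Greedy: pick C3 (covers 4 new) → pick C2 (covers 3 new) → pick C5 (covers 2 new) → pick C4 (covers 1 new). Total picks: 4.

4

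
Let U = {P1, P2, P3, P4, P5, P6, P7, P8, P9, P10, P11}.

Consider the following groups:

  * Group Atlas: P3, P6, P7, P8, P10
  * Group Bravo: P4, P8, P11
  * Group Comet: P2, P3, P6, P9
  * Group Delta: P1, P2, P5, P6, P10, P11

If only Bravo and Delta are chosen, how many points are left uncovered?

3

Union of Bravo, Delta = {P1, P2, P4, P5, P6, P8, P10, P11}.
Not covered: P3, P7, P9 — 3 points.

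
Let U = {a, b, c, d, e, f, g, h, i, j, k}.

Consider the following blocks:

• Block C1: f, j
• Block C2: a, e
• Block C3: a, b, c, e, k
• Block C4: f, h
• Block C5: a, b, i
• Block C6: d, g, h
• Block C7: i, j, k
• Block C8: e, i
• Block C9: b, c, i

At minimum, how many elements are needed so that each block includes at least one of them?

4

The 4 elements {e, h, i, j} hit every block.
The blocks C1, C2, C6, C9 are pairwise disjoint, so any hitting set needs a separate element for each — at least 4. Hence 4 is optimal.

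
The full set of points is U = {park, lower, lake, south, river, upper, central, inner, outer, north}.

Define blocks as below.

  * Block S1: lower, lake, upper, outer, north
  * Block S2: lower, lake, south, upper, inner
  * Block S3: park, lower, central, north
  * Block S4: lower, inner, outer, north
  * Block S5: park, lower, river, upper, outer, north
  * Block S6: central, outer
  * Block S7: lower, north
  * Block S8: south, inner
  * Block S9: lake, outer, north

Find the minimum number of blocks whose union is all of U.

3

S2 and S3 and S5 together: S2 ∪ S3 ∪ S5 = {park, lower, lake, south, river, upper, central, inner, outer, north} — every point is covered.
Only S5 contains river, so S5 is forced; the remaining 4 points need at least 2 more blocks (each remaining block adds at most 3) — so at least 3 blocks are needed, and 3 is optimal.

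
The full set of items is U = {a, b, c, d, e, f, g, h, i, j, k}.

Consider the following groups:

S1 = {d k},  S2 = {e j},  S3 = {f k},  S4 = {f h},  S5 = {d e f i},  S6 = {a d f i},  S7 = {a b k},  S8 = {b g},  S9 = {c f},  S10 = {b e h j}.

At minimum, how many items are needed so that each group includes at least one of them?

4

The 4 items {b, f, j, k} hit every group.
The groups S1, S2, S4, S8 are pairwise disjoint, so any hitting set needs a separate item for each — at least 4. Hence 4 is optimal.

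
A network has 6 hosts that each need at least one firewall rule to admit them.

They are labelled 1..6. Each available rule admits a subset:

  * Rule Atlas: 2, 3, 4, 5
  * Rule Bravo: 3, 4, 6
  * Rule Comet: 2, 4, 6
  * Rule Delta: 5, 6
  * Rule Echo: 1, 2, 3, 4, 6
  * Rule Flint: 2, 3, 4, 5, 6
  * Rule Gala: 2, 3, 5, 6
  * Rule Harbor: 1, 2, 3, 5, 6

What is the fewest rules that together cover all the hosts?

Echo and Gala together: Echo ∪ Gala = {1, 2, 3, 4, 5, 6} — every host is covered.
No single rule has all 6 hosts (the largest, Echo, has 5), so 2 is optimal.

2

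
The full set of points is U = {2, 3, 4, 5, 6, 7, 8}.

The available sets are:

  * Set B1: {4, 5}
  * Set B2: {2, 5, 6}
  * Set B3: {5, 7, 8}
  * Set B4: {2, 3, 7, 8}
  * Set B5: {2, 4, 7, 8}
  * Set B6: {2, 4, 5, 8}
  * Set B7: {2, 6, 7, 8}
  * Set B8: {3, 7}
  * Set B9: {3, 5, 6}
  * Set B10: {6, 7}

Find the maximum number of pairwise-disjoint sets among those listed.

2

B1, B7 are pairwise disjoint (B1={4,5}; B7={2,6,7,8}).
Every remaining set overlaps one of these, and no 3 of the listed sets are pairwise disjoint, so 2 is the maximum.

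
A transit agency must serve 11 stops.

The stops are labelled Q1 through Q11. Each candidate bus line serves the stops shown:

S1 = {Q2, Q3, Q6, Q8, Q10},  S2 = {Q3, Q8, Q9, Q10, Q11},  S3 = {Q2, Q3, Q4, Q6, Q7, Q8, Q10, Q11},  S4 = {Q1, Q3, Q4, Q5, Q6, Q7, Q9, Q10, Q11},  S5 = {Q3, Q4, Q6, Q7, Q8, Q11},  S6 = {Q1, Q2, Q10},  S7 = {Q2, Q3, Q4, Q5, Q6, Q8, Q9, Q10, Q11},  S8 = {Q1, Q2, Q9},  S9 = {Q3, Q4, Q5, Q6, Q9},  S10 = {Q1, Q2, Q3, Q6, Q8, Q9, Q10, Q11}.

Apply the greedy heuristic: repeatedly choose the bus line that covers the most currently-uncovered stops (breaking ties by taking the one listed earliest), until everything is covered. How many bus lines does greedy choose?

Greedy: pick S4 (covers 9 new) → pick S1 (covers 2 new). Total picks: 2.

2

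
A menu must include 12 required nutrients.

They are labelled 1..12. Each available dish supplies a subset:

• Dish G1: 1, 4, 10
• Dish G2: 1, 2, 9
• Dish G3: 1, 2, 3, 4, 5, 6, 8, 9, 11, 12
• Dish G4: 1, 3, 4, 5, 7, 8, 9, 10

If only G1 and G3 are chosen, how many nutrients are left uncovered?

1

Union of G1, G3 = {1, 2, 3, 4, 5, 6, 8, 9, 10, 11, 12}.
Not covered: 7 — 1 nutrient.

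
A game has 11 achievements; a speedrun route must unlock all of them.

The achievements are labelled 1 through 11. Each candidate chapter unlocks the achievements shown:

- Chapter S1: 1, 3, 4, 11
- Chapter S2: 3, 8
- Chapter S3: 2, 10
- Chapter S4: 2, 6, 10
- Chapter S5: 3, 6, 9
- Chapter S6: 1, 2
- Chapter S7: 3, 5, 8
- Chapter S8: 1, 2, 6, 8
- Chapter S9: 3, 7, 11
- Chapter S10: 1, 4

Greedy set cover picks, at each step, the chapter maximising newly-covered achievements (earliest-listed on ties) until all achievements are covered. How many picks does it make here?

5

Greedy: pick S1 (covers 4 new) → pick S4 (covers 3 new) → pick S7 (covers 2 new) → pick S5 (covers 1 new) → pick S9 (covers 1 new). Total picks: 5.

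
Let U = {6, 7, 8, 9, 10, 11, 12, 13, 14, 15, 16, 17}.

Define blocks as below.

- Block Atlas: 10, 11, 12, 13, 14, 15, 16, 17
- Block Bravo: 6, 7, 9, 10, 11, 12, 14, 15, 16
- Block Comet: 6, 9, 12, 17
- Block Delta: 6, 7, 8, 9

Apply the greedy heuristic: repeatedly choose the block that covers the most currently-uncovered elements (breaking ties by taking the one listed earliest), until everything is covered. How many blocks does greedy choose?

3

Greedy: pick Bravo (covers 9 new) → pick Atlas (covers 2 new) → pick Delta (covers 1 new). Total picks: 3.
(The true minimum cover uses only 2 blocks, so greedy is not optimal here.)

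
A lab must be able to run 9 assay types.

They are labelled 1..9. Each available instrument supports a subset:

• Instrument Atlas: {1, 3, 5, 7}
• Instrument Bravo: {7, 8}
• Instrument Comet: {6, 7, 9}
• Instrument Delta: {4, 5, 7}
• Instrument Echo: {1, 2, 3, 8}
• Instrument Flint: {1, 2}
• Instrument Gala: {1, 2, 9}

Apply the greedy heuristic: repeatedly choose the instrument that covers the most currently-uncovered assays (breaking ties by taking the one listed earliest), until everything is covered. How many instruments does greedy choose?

Greedy: pick Atlas (covers 4 new) → pick Comet (covers 2 new) → pick Echo (covers 2 new) → pick Delta (covers 1 new). Total picks: 4.
(The true minimum cover uses only 3 instruments, so greedy is not optimal here.)

4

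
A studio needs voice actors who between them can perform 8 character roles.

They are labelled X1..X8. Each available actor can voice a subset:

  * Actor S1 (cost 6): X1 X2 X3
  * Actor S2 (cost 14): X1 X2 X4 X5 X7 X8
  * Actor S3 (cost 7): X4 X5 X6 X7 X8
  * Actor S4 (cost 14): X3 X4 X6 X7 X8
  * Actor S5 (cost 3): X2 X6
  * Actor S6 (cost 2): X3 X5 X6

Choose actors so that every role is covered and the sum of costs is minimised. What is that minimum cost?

S1, S3 together cover every role (S1 ∪ S3 = {X1, X2, X3, X4, X5, X6, X7, X8}); total cost 6 + 7 = 13.
The greedy pick S6, S3, S1 costs 15; no covering selection beats 13.

13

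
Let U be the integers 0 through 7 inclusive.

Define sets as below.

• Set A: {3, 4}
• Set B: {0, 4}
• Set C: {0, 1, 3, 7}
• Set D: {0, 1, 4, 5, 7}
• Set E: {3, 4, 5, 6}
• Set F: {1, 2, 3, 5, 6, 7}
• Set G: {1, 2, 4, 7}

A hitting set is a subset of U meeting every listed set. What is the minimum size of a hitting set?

2

H = {1, 4} meets every set (each contains at least one member of H), and |H| = 2.
The sets B, F are pairwise disjoint, so any hitting set needs a separate item for each — at least 2. Hence 2 is optimal.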